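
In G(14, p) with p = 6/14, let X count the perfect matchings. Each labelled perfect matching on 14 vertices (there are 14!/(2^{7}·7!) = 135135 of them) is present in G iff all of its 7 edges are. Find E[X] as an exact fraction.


K_14 has 14!/(2^{7}·7!) = 135135 labelled perfect matchings.
For each such perfect matching H, let X_H = 1 if all 7 edges of H are present in G. Then P[X_H = 1] = p^{7} = (3/7)^{7} = 2187/823543.
By linearity of expectation: E[X] = Σ_H E[X_H] = 135135 · p^{7} = 135135 · 2187/823543 = 42220035/117649.
Numerically: E[X] ≈ 358.864.

E[X] = 135135 · (3/7)^{7} = 42220035/117649 ≈ 358.864.


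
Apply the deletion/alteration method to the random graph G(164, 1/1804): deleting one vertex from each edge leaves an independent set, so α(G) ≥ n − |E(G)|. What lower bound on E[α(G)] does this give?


E[|E(G)|] = C(164, 2)·p = 13366 · (1/1804) = 163/22.
E[α(G)] ≥ n − E[|E(G)|] = 164 − 163/22 = 3445/22.
Numerically: ≈ 156.5909.
(This is only a lower bound; the true E[α(G)] may be larger.)

E[α(G)] ≥ 3445/22 ≈ 156.5909.


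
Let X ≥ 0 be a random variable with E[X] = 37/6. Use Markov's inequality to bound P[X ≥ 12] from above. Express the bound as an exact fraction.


μ = E[X] = 37/6, a = 12.
Markov: P[X ≥ 12] ≤ μ/a = (37/6)/12 = 37/72.
Numerically: ≈ 0.51389.
(Since a = 12 > μ = 6.16667, the bound 37/72 is < 1 and informative.)

P[X ≥ 12] ≤ 37/72 ≈ 0.51389.


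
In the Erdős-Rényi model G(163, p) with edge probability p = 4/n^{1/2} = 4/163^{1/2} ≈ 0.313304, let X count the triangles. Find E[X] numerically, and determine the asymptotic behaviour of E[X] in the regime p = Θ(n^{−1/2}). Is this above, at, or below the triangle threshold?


Number of potential triangles: C(163, 3) = 708561.
Each occurs with probability p³ ≈ (0.313304)³ ≈ 3.07537845e-02.
By linearity: E[X] = C(163, 3)·p³ ≈ 708561 · 3.07537845e-02 ≈ 21790.932327.
Since α = 1/2 < 1, p = c/n^{1/2} ≫ 1/n is above the triangle threshold p ~ 1/n. Asymptotically E[X] ~ (c³/6)·n^{3(1−α)} = (4³/6)·n^{1.5} → ∞; triangles are abundant w.h.p.

E[X] ≈ 21790.932327; in regime p = Θ(1/n^{1/2}) E[X] diverges (above the triangle threshold p ~ 1/n).


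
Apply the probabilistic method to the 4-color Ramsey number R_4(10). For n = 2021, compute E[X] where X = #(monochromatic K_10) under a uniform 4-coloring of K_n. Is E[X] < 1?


E[X] = C(2021, 10) · 4^{1 − 45} = 306347841644770462864800616 · 4^{−44} = 306347841644770462864800616/309485009821345068724781056.
As a reduced fraction: E[X] = 38293480205596307858100077/38685626227668133590597632 ≈ 0.9899.
Is E[X] < 1? YES.
Since E[X] < 1, there exists a 4-coloring of K_{2021} with no monochromatic K_10; hence R_4(10) > 2021.

E[X] = 38293480205596307858100077/38685626227668133590597632 ≈ 0.9899; E[X] < 1, so R_4(10) > 2021.


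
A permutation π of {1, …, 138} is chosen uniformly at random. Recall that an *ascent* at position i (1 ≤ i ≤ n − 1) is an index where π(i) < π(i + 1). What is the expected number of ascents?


Write X = Σ X_I over i = 1, …, 137, with X_I the indicator of one ascent.
There are 137 indicators.
For each fixed i, the pair (π(i), π(i+1)) is a uniformly random ordered pair of distinct values from {1, …, 138}; by symmetry P[π(i) < π(i+1)] = 1/2.
By linearity: E[X] = 137 · (1/2) = (138 − 1) · (1/2) = 137/2 ≈ 68.500000.

E[X] = 137/2 = 68.500000.


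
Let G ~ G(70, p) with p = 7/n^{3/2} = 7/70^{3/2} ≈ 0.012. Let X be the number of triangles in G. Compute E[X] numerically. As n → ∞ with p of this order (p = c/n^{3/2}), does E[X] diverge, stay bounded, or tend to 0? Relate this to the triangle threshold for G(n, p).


Number of potential triangles: C(70, 3) = 54740.
Each occurs with probability p³ ≈ (0.012)³ ≈ 1.70747e-06.
By linearity: E[X] = C(70, 3)·p³ ≈ 54740 · 1.70747e-06 ≈ 0.093.
Since α = 3/2 > 1, p = c/n^{3/2} = o(1/n) is below the triangle threshold p ~ 1/n. Asymptotically E[X] ~ (c³/6)·n^{3(1−α)} = (7³/6)·n^{-1.5} → 0, so by Markov's inequality G has no triangles w.h.p.

E[X] ≈ 0.093; in regime p = Θ(1/n^{3/2}) E[X] tends to 0 (below the triangle threshold p ~ 1/n).


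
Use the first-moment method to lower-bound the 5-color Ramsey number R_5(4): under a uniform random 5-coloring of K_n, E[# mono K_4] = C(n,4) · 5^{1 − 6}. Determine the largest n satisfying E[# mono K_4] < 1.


We need C(n, 4) · 5^{1 − 6} < 1, i.e. C(n, 4) < 5^{6 − 1} = 3125.
Check values of n near the boundary:
  n = 14: C(14, 4) = 1001; 1001 < 3125? YES
  n = 15: C(15, 4) = 1365; 1365 < 3125? YES
  n = 16: C(16, 4) = 1820; 1820 < 3125? YES
  n = 17: C(17, 4) = 2380; 2380 < 3125? YES
  n = 18: C(18, 4) = 3060; 3060 < 3125? YES
  n = 19: C(19, 4) = 3876; 3876 < 3125? NO
The largest n with C(n, 4) < 3125 is n = 18 (where E[X] = 612/625 ≈ 0.97920). Hence R_5(4) > 18, i.e. R_5(4) ≥ 19.

Largest n = 18; hence R_5(4) > 18.


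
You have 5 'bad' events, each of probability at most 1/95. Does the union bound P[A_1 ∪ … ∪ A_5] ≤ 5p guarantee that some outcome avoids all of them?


Union bound: P[∪_{i=1}^{5} A_i] ≤ Σ_i P[A_i] ≤ 5·p = 5·(1/95) = 1/19.
Numerically: 1/19 ≈ 0.05263.
Is 1/19 < 1? YES.
Since P[∪ A_i] ≤ 1/19 < 1, the complement has P[∩ A_i^c] ≥ 1 − 1/19 = 18/19 > 0, so some outcome avoids every A_i.

5·p = 1/19 ≈ 0.05263; existence CERTIFIED by the union bound.


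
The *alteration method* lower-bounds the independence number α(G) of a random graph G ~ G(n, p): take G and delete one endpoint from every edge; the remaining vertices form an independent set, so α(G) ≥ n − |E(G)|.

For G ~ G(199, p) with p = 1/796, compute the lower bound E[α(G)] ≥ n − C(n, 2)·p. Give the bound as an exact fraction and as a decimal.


E[|E(G)|] = C(199, 2)·p = 19701 · (1/796) = 99/4.
E[α(G)] ≥ n − E[|E(G)|] = 199 − 99/4 = 697/4.
Numerically: ≈ 174.250000.
(This is only a lower bound; the true E[α(G)] may be larger.)

E[α(G)] ≥ 697/4 ≈ 174.250000.


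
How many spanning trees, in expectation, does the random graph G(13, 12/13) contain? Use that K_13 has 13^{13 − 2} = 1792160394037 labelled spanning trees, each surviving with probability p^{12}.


K_13 has 13^{13 − 2} = 1792160394037 labelled spanning trees.
For each such spanning tree H, let X_H = 1 if all 12 edges of H are present in G. Then P[X_H = 1] = p^{12} = (12/13)^{12} = 8916100448256/23298085122481.
Summing the indicators: E[X] = Σ_H E[X_H] = 1792160394037 · p^{12} = 1792160394037 · 8916100448256/23298085122481 = 8916100448256/13.
Numerically: E[X] ≈ 6.86e+11.

E[X] = 1792160394037 · (12/13)^{12} = 8916100448256/13 ≈ 6.86e+11.


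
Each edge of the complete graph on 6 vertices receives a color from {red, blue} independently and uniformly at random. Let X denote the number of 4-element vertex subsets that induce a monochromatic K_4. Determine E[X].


Let X = Σ_S X_S over the C(6, 4) = 15 subsets S of size 4, where X_S = 1 if the K_4 on S is monochromatic.
For a fixed S, the K_4 on S has C(4, 2) = 6 edges. P[all 6 edges red] = (1/2)^6, and likewise for blue, so P[monochromatic] = 2·(1/2)^6 = 2^{1 − 6} = 1/32.
Summing: E[X] = C(6, 4) · 2^{1 − 6} = 15 · 1/32 = 15/32.
Numerically: E[X] ≈ 0.46875.

E[X] = C(6,4)·2^(1−C(4,2)) = 15/32 ≈ 0.46875.


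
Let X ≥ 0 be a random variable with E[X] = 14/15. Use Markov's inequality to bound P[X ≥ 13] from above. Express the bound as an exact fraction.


μ = E[X] = 14/15, a = 13.
Markov: P[X ≥ 13] ≤ μ/a = (14/15)/13 = 14/195.
Numerically: ≈ 0.071795.
(Since a = 13 > μ = 0.933333, the bound 14/195 is < 1 and informative.)

P[X ≥ 13] ≤ 14/195 ≈ 0.071795.


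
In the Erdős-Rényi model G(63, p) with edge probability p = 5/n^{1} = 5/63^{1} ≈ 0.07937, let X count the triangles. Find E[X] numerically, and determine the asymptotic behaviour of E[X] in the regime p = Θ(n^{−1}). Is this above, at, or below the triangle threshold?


Number of potential triangles: C(63, 3) = 39711.
Each occurs with probability p³ ≈ (0.07937)³ ≈ 4.999060e-04.
By linearity: E[X] = C(63, 3)·p³ ≈ 39711 · 4.999060e-04 ≈ 19.8518.
Here α = 1, so p = 5/n is exactly at the triangle threshold p ~ 1/n. Asymptotically E[X] → c³/6 = 5³/6 = 125/6 ≈ 20.8333, a bounded constant. In this regime the triangle count is asymptotically Poisson(c³/6).

E[X] ≈ 19.8518; in regime p = Θ(1/n^{1}) E[X] stays bounded (at the triangle threshold p ~ 1/n).


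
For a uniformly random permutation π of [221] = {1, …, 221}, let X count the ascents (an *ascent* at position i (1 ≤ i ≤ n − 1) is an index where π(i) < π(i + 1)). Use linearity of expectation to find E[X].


Write X = Σ X_I over i = 1, …, 220, with X_I the indicator of one ascent.
There are 220 indicators.
For each fixed i, the pair (π(i), π(i+1)) is a uniformly random ordered pair of distinct values from {1, …, 221}; by symmetry P[π(i) < π(i+1)] = 1/2.
By linearity: E[X] = 220 · (1/2) = (221 − 1) · (1/2) = 110 ≈ 110.00000.

E[X] = 110 = 110.00000.


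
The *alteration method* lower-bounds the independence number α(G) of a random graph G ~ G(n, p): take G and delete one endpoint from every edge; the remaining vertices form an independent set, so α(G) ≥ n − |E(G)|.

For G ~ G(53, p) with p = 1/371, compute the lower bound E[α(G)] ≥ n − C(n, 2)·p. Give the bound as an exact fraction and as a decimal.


E[|E(G)|] = C(53, 2)·p = 1378 · (1/371) = 26/7.
E[α(G)] ≥ n − E[|E(G)|] = 53 − 26/7 = 345/7.
Numerically: ≈ 49.28571.
(This is only a lower bound; the true E[α(G)] may be larger.)

E[α(G)] ≥ 345/7 ≈ 49.28571.


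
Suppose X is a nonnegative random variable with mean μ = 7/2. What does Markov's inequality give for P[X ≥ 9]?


μ = E[X] = 7/2, a = 9.
Markov: P[X ≥ 9] ≤ μ/a = (7/2)/9 = 7/18.
Numerically: ≈ 0.389.
(Since a = 9 > μ = 3.500, the bound 7/18 is < 1 and informative.)

P[X ≥ 9] ≤ 7/18 ≈ 0.389.


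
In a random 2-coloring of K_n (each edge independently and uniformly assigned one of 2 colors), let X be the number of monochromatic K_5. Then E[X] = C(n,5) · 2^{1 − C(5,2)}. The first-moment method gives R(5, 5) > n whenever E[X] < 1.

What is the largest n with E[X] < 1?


We need C(n, 5) · 2^{1 − 10} < 1, i.e. C(n, 5) < 2^{10 − 1} = 512.
Check values of n near the boundary:
  n = 9: C(9, 5) = 126; 126 < 512? YES
  n = 10: C(10, 5) = 252; 252 < 512? YES
  n = 11: C(11, 5) = 462; 462 < 512? YES
  n = 12: C(12, 5) = 792; 792 < 512? NO
The largest n with C(n, 5) < 512 is n = 11 (where E[X] = 231/256 ≈ 0.9023). Hence R(5, 5) > 11, i.e. R(5, 5) ≥ 12.

Largest n = 11; hence R(5, 5) > 11.


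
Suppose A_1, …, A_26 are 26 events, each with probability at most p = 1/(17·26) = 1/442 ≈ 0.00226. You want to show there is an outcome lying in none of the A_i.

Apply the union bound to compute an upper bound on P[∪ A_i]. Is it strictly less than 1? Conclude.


Union bound: P[∪_{i=1}^{26} A_i] ≤ Σ_i P[A_i] ≤ 26·p = 26·(1/442) = 1/17.
Numerically: 1/17 ≈ 0.05882.
Is 1/17 < 1? YES.
Since P[∪ A_i] ≤ 1/17 < 1, the complement has P[∩ A_i^c] ≥ 1 − 1/17 = 16/17 > 0, so some outcome avoids every A_i.

26·p = 1/17 ≈ 0.05882; existence CERTIFIED by the union bound.


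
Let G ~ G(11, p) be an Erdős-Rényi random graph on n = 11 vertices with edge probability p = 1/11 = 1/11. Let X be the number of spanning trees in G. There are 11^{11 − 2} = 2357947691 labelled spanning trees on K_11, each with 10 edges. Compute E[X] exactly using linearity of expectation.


K_11 has 11^{11 − 2} = 2357947691 labelled spanning trees.
For each such spanning tree H, let X_H = 1 if all 10 edges of H are present in G. Then P[X_H = 1] = p^{10} = (1/11)^{10} = 1/25937424601.
By linearity: E[X] = Σ_H E[X_H] = 2357947691 · p^{10} = 2357947691 · 1/25937424601 = 1/11.
Numerically: E[X] ≈ 0.0909091.

E[X] = 2357947691 · (1/11)^{10} = 1/11 ≈ 0.0909091.


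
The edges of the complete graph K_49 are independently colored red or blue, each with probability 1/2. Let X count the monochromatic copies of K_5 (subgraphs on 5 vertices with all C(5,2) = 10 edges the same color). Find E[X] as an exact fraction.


Let X = Σ_S X_S over the C(49, 5) = 1906884 subsets S of size 5, where X_S = 1 if the K_5 on S is monochromatic.
For a fixed S, the K_5 on S has C(5, 2) = 10 edges. P[all 10 edges red] = (1/2)^10, and likewise for blue, so P[monochromatic] = 2·(1/2)^10 = 2^{1 − 10} = 1/512.
Summing: E[X] = C(49, 5) · 2^{1 − 10} = 1906884 · 1/512 = 476721/128.
Numerically: E[X] ≈ 3724.383.

E[X] = C(49,5)·2^(1−C(5,2)) = 476721/128 ≈ 3724.383.


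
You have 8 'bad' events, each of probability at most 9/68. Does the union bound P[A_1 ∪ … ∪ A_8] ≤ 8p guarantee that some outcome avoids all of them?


Union bound: P[∪_{i=1}^{8} A_i] ≤ Σ_i P[A_i] ≤ 8·p = 8·(9/68) = 18/17.
Numerically: 18/17 ≈ 1.05882.
Is 18/17 < 1? NO.
Since the bound 18/17 is ≥ 1, the union bound is uninformative here; it does NOT by itself certify existence.

8·p = 18/17 ≈ 1.05882; existence NOT certified by the union bound.


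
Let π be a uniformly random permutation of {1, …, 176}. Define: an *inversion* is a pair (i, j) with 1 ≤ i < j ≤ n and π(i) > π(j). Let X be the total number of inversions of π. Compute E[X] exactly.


Write X = Σ X_I over the C(176, 2) = 15400 pairs i < j, with X_I the indicator of one inversion.
There are 15400 indicators.
For each fixed pair i < j, the values π(i) and π(j) are two distinct elements of {1, …, 176} in uniformly random order; by symmetry P[π(i) > π(j)] = 1/2.
By linearity: E[X] = 15400 · (1/2) = C(176, 2) · (1/2) = 15400/2 = 7700 ≈ 7700.00000.

E[X] = 7700 = 7700.00000.


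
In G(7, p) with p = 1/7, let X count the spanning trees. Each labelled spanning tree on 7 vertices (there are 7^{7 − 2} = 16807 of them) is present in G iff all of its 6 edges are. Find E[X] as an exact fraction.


K_7 has 7^{7 − 2} = 16807 labelled spanning trees.
For each such spanning tree H, let X_H = 1 if all 6 edges of H are present in G. Then P[X_H = 1] = p^{6} = (1/7)^{6} = 1/117649.
By linearity of expectation: E[X] = Σ_H E[X_H] = 16807 · p^{6} = 16807 · 1/117649 = 1/7.
Numerically: E[X] ≈ 0.1429.

E[X] = 16807 · (1/7)^{6} = 1/7 ≈ 0.1429.


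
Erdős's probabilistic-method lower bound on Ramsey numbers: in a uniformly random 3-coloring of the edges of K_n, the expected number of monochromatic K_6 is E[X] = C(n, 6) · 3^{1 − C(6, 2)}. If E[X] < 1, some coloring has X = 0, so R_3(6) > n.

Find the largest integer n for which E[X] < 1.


We need C(n, 6) · 3^{1 − 15} < 1, i.e. C(n, 6) < 3^{15 − 1} = 4782969.
Check values of n near the boundary:
  n = 35: C(35, 6) = 1623160; 1623160 < 4782969? YES
  n = 36: C(36, 6) = 1947792; 1947792 < 4782969? YES
  n = 37: C(37, 6) = 2324784; 2324784 < 4782969? YES
  n = 38: C(38, 6) = 2760681; 2760681 < 4782969? YES
  n = 39: C(39, 6) = 3262623; 3262623 < 4782969? YES
  n = 40: C(40, 6) = 3838380; 3838380 < 4782969? YES
  n = 41: C(41, 6) = 4496388; 4496388 < 4782969? YES
  n = 42: C(42, 6) = 5245786; 5245786 < 4782969? NO
The largest n with C(n, 6) < 4782969 is n = 41 (where E[X] = 1498796/1594323 ≈ 0.940). Hence R_3(6) > 41, i.e. R_3(6) ≥ 42.

Largest n = 41; hence R_3(6) > 41.


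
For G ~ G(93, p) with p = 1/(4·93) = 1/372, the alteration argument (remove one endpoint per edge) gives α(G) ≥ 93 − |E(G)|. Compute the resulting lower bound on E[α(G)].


E[|E(G)|] = C(93, 2)·p = 4278 · (1/372) = 23/2.
E[α(G)] ≥ n − E[|E(G)|] = 93 − 23/2 = 163/2.
Numerically: ≈ 81.500.
(This is only a lower bound; the true E[α(G)] may be larger.)

E[α(G)] ≥ 163/2 ≈ 81.500.


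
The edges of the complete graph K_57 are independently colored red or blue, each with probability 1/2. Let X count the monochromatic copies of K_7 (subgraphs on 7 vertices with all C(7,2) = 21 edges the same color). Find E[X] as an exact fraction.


Let X = Σ_S X_S over the C(57, 7) = 264385836 subsets S of size 7, where X_S = 1 if the K_7 on S is monochromatic.
For a fixed S, the K_7 on S has C(7, 2) = 21 edges. P[all 21 edges red] = (1/2)^21, and likewise for blue, so P[monochromatic] = 2·(1/2)^21 = 2^{1 − 21} = 1/1048576.
By linearity: E[X] = C(57, 7) · 2^{1 − 21} = 264385836 · 1/1048576 = 66096459/262144.
Numerically: E[X] ≈ 252.13798.

E[X] = C(57,7)·2^(1−C(7,2)) = 66096459/262144 ≈ 252.13798.


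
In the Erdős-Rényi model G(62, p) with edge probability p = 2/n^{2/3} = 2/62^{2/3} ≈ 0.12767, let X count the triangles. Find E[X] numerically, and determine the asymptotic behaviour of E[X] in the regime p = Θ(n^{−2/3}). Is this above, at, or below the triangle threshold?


Number of potential triangles: C(62, 3) = 37820.
Each occurs with probability p³ ≈ (0.12767)³ ≈ 2.0811655e-03.
By linearity: E[X] = C(62, 3)·p³ ≈ 37820 · 2.0811655e-03 ≈ 78.70968.
Since α = 2/3 < 1, p = c/n^{2/3} ≫ 1/n is above the triangle threshold p ~ 1/n. Asymptotically E[X] ~ (c³/6)·n^{3(1−α)} = (2³/6)·n^{1} → ∞; triangles are abundant w.h.p.

E[X] ≈ 78.70968; in regime p = Θ(1/n^{2/3}) E[X] diverges (above the triangle threshold p ~ 1/n).


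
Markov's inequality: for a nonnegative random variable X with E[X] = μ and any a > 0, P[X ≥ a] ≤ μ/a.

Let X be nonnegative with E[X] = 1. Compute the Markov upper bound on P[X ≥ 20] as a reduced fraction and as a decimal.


μ = E[X] = 1, a = 20.
Markov: P[X ≥ 20] ≤ μ/a = (1)/20 = 1/20.
Numerically: ≈ 0.050000.
(Since a = 20 > μ = 1.000000, the bound 1/20 is < 1 and informative.)

P[X ≥ 20] ≤ 1/20 ≈ 0.050000.


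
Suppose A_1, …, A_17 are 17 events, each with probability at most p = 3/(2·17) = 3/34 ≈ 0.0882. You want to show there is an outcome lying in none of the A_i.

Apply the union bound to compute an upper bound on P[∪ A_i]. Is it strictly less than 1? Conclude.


Union bound: P[∪_{i=1}^{17} A_i] ≤ Σ_i P[A_i] ≤ 17·p = 17·(3/34) = 3/2.
Numerically: 3/2 ≈ 1.5000.
Is 3/2 < 1? NO.
Since the bound 3/2 is ≥ 1, the union bound is uninformative here; it does NOT by itself certify existence.

17·p = 3/2 ≈ 1.5000; existence NOT certified by the union bound.


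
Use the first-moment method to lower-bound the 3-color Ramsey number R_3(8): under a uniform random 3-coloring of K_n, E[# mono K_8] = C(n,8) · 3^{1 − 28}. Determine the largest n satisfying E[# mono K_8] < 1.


We need C(n, 8) · 3^{1 − 28} < 1, i.e. C(n, 8) < 3^{28 − 1} = 7625597484987.
Check values of n near the boundary:
  n = 154: C(154, 8) = 6521818990995; 6521818990995 < 7625597484987? YES
  n = 155: C(155, 8) = 6876747915675; 6876747915675 < 7625597484987? YES
  n = 156: C(156, 8) = 7248464019225; 7248464019225 < 7625597484987? YES
  n = 157: C(157, 8) = 7637643295425; 7637643295425 < 7625597484987? NO
The largest n with C(n, 8) < 7625597484987 is n = 156 (where E[X] = 805384891025/847288609443 ≈ 0.9505). Hence R_3(8) > 156, i.e. R_3(8) ≥ 157.

Largest n = 156; hence R_3(8) > 156.


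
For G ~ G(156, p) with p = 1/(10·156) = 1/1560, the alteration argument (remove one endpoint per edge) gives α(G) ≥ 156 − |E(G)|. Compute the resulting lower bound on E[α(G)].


E[|E(G)|] = C(156, 2)·p = 12090 · (1/1560) = 31/4.
E[α(G)] ≥ n − E[|E(G)|] = 156 − 31/4 = 593/4.
Numerically: ≈ 148.2500.
(This is only a lower bound; the true E[α(G)] may be larger.)

E[α(G)] ≥ 593/4 ≈ 148.2500.


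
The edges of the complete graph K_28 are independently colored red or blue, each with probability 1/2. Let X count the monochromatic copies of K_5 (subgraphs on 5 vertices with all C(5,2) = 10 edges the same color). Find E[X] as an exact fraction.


Let X = Σ_S X_S over the C(28, 5) = 98280 subsets S of size 5, where X_S = 1 if the K_5 on S is monochromatic.
For a fixed S, the K_5 on S has C(5, 2) = 10 edges. P[all 10 edges red] = (1/2)^10, and likewise for blue, so P[monochromatic] = 2·(1/2)^10 = 2^{1 − 10} = 1/512.
By linearity: E[X] = C(28, 5) · 2^{1 − 10} = 98280 · 1/512 = 12285/64.
Numerically: E[X] ≈ 191.9531.

E[X] = C(28,5)·2^(1−C(5,2)) = 12285/64 ≈ 191.9531.


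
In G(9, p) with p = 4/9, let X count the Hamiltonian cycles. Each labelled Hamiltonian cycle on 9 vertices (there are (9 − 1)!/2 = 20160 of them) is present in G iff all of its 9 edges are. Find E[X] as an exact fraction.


K_9 has (9 − 1)!/2 = 20160 labelled Hamiltonian cycles.
For each such Hamiltonian cycle H, let X_H = 1 if all 9 edges of H are present in G. Then P[X_H = 1] = p^{9} = (4/9)^{9} = 262144/387420489.
By linearity: E[X] = Σ_H E[X_H] = 20160 · p^{9} = 20160 · 262144/387420489 = 587202560/43046721.
Numerically: E[X] ≈ 13.6.

E[X] = 20160 · (4/9)^{9} = 587202560/43046721 ≈ 13.6.


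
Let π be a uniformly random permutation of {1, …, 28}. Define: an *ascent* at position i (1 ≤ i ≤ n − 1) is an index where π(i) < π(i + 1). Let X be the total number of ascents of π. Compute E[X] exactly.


Write X = Σ X_I over i = 1, …, 27, with X_I the indicator of one ascent.
There are 27 indicators.
For each fixed i, the pair (π(i), π(i+1)) is a uniformly random ordered pair of distinct values from {1, …, 28}; by symmetry P[π(i) < π(i+1)] = 1/2.
By linearity: E[X] = 27 · (1/2) = (28 − 1) · (1/2) = 27/2 ≈ 13.500000.

E[X] = 27/2 = 13.500000.


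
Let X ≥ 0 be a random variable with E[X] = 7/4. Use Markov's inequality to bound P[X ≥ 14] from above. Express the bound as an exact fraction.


μ = E[X] = 7/4, a = 14.
Markov: P[X ≥ 14] ≤ μ/a = (7/4)/14 = 1/8.
Numerically: ≈ 0.125000.
(Since a = 14 > μ = 1.750000, the bound 1/8 is < 1 and informative.)

P[X ≥ 14] ≤ 1/8 ≈ 0.125000.


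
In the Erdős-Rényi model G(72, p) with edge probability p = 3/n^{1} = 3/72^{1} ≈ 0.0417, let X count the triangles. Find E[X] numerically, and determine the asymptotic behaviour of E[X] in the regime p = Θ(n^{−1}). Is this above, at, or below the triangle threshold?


Number of potential triangles: C(72, 3) = 59640.
Each occurs with probability p³ ≈ (0.0417)³ ≈ 7.23380e-05.
By linearity: E[X] = C(72, 3)·p³ ≈ 59640 · 7.23380e-05 ≈ 4.314.
Here α = 1, so p = 3/n is exactly at the triangle threshold p ~ 1/n. Asymptotically E[X] → c³/6 = 3³/6 = 9/2 ≈ 4.500, a bounded constant. In this regime the triangle count is asymptotically Poisson(c³/6).

E[X] ≈ 4.314; in regime p = Θ(1/n^{1}) E[X] stays bounded (at the triangle threshold p ~ 1/n).


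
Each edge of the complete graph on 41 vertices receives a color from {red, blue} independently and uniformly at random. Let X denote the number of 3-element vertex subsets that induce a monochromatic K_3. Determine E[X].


Let X = Σ_S X_S over the C(41, 3) = 10660 subsets S of size 3, where X_S = 1 if the K_3 on S is monochromatic.
For a fixed S, the K_3 on S has C(3, 2) = 3 edges. P[all 3 edges red] = (1/2)^3, and likewise for blue, so P[monochromatic] = 2·(1/2)^3 = 2^{1 − 3} = 1/4.
By linearity: E[X] = C(41, 3) · 2^{1 − 3} = 10660 · 1/4 = 2665.
Numerically: E[X] ≈ 2665.000.

E[X] = C(41,3)·2^(1−C(3,2)) = 2665 ≈ 2665.000.


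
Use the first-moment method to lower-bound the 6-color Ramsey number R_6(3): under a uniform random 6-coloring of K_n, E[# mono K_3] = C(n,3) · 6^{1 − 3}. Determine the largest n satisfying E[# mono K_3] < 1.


We need C(n, 3) · 6^{1 − 3} < 1, i.e. C(n, 3) < 6^{3 − 1} = 36.
Check values of n near the boundary:
  n = 5: C(5, 3) = 10; 10 < 36? YES
  n = 6: C(6, 3) = 20; 20 < 36? YES
  n = 7: C(7, 3) = 35; 35 < 36? YES
  n = 8: C(8, 3) = 56; 56 < 36? NO
The largest n with C(n, 3) < 36 is n = 7 (where E[X] = 35/36 ≈ 0.9722). Hence R_6(3) > 7, i.e. R_6(3) ≥ 8.

Largest n = 7; hence R_6(3) > 7.


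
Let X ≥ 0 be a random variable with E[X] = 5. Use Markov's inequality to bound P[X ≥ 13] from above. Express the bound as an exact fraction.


μ = E[X] = 5, a = 13.
Markov: P[X ≥ 13] ≤ μ/a = (5)/13 = 5/13.
Numerically: ≈ 0.3846.
(Since a = 13 > μ = 5.0000, the bound 5/13 is < 1 and informative.)

P[X ≥ 13] ≤ 5/13 ≈ 0.3846.


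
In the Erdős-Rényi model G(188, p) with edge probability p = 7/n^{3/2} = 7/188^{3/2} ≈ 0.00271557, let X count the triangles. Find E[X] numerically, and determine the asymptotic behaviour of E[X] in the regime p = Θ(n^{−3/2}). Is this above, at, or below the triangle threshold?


Number of potential triangles: C(188, 3) = 1089836.
Each occurs with probability p³ ≈ (0.00271557)³ ≈ 2.00255198e-08.
By linearity: E[X] = C(188, 3)·p³ ≈ 1089836 · 2.00255198e-08 ≈ 0.021825.
Since α = 3/2 > 1, p = c/n^{3/2} = o(1/n) is below the triangle threshold p ~ 1/n. Asymptotically E[X] ~ (c³/6)·n^{3(1−α)} = (7³/6)·n^{-1.5} → 0, so by Markov's inequality G has no triangles w.h.p.

E[X] ≈ 0.021825; in regime p = Θ(1/n^{3/2}) E[X] tends to 0 (below the triangle threshold p ~ 1/n).


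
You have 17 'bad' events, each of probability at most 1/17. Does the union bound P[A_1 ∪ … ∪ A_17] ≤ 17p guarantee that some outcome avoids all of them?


Union bound: P[∪_{i=1}^{17} A_i] ≤ Σ_i P[A_i] ≤ 17·p = 17·(1/17) = 1.
Numerically: 1 ≈ 1.0000000.
Is 1 < 1? NO.
Since the bound 1 is ≥ 1, the union bound is uninformative here; it does NOT by itself certify existence.

17·p = 1 ≈ 1.0000000; existence NOT certified by the union bound.


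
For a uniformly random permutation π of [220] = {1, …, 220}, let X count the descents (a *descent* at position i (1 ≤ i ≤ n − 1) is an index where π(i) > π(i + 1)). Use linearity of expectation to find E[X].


Write X = Σ X_I over i = 1, …, 219, with X_I the indicator of one descent.
There are 219 indicators.
For each fixed i, the pair (π(i), π(i+1)) is a uniformly random ordered pair of distinct values from {1, …, 220}; by symmetry P[π(i) > π(i+1)] = 1/2.
By linearity: E[X] = 219 · (1/2) = (220 − 1) · (1/2) = 219/2 ≈ 109.500000.

E[X] = 219/2 = 109.500000.


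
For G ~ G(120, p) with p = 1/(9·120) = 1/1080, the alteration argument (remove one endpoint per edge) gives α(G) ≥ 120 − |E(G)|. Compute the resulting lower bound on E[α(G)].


E[|E(G)|] = C(120, 2)·p = 7140 · (1/1080) = 119/18.
E[α(G)] ≥ n − E[|E(G)|] = 120 − 119/18 = 2041/18.
Numerically: ≈ 113.389.
(This is only a lower bound; the true E[α(G)] may be larger.)

E[α(G)] ≥ 2041/18 ≈ 113.389.


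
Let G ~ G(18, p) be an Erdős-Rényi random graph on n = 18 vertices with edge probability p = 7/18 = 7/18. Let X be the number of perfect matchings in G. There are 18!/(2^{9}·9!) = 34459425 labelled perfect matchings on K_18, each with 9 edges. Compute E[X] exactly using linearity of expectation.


K_18 has 18!/(2^{9}·9!) = 34459425 labelled perfect matchings.
For each such perfect matching H, let X_H = 1 if all 9 edges of H are present in G. Then P[X_H = 1] = p^{9} = (7/18)^{9} = 40353607/198359290368.
By linearity of expectation: E[X] = Σ_H E[X_H] = 34459425 · p^{9} = 34459425 · 40353607/198359290368 = 17167433257975/2448880128.
Numerically: E[X] ≈ 7010.3.

E[X] = 34459425 · (7/18)^{9} = 17167433257975/2448880128 ≈ 7010.3.


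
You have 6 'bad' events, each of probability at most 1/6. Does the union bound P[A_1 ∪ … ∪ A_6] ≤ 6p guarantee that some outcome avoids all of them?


Union bound: P[∪_{i=1}^{6} A_i] ≤ Σ_i P[A_i] ≤ 6·p = 6·(1/6) = 1.
Numerically: 1 ≈ 1.000000.
Is 1 < 1? NO.
Since the bound 1 is ≥ 1, the union bound is uninformative here; it does NOT by itself certify existence.

6·p = 1 ≈ 1.000000; existence NOT certified by the union bound.


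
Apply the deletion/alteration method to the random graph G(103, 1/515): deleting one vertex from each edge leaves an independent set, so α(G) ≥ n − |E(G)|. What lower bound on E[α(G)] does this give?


E[|E(G)|] = C(103, 2)·p = 5253 · (1/515) = 51/5.
E[α(G)] ≥ n − E[|E(G)|] = 103 − 51/5 = 464/5.
Numerically: ≈ 92.800000.
(This is only a lower bound; the true E[α(G)] may be larger.)

E[α(G)] ≥ 464/5 ≈ 92.800000.


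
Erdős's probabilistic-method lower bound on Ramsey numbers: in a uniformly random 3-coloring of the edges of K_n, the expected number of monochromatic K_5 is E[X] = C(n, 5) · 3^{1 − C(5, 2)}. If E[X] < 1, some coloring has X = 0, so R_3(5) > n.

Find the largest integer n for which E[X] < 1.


We need C(n, 5) · 3^{1 − 10} < 1, i.e. C(n, 5) < 3^{10 − 1} = 19683.
Check values of n near the boundary:
  n = 17: C(17, 5) = 6188; 6188 < 19683? YES
  n = 18: C(18, 5) = 8568; 8568 < 19683? YES
  n = 19: C(19, 5) = 11628; 11628 < 19683? YES
  n = 20: C(20, 5) = 15504; 15504 < 19683? YES
  n = 21: C(21, 5) = 20349; 20349 < 19683? NO
The largest n with C(n, 5) < 19683 is n = 20 (where E[X] = 5168/6561 ≈ 0.7877). Hence R_3(5) > 20, i.e. R_3(5) ≥ 21.

Largest n = 20; hence R_3(5) > 20.


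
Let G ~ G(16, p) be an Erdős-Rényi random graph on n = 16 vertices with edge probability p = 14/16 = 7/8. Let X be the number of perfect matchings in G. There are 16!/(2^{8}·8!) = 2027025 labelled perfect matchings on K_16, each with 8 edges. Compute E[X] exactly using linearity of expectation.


K_16 has 16!/(2^{8}·8!) = 2027025 labelled perfect matchings.
For each such perfect matching H, let X_H = 1 if all 8 edges of H are present in G. Then P[X_H = 1] = p^{8} = (7/8)^{8} = 5764801/16777216.
Summing the indicators: E[X] = Σ_H E[X_H] = 2027025 · p^{8} = 2027025 · 5764801/16777216 = 11685395747025/16777216.
Numerically: E[X] ≈ 6.965e+05.

E[X] = 2027025 · (7/8)^{8} = 11685395747025/16777216 ≈ 6.965e+05.


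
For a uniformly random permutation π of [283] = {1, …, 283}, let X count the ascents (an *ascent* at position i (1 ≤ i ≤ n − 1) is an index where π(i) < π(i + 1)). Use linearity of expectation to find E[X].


Write X = Σ X_I over i = 1, …, 282, with X_I the indicator of one ascent.
There are 282 indicators.
For each fixed i, the pair (π(i), π(i+1)) is a uniformly random ordered pair of distinct values from {1, …, 283}; by symmetry P[π(i) < π(i+1)] = 1/2.
By linearity: E[X] = 282 · (1/2) = (283 − 1) · (1/2) = 141 ≈ 141.00000.

E[X] = 141 = 141.00000.


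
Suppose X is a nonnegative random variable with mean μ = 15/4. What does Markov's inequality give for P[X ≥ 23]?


μ = E[X] = 15/4, a = 23.
Markov: P[X ≥ 23] ≤ μ/a = (15/4)/23 = 15/92.
Numerically: ≈ 0.1630.
(Since a = 23 > μ = 3.7500, the bound 15/92 is < 1 and informative.)

P[X ≥ 23] ≤ 15/92 ≈ 0.1630.


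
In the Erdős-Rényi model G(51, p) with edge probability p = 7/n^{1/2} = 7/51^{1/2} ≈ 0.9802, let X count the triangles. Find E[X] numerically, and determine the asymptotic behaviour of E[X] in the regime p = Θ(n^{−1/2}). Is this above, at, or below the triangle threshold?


Number of potential triangles: C(51, 3) = 20825.
Each occurs with probability p³ ≈ (0.9802)³ ≈ 9.417570e-01.
By linearity: E[X] = C(51, 3)·p³ ≈ 20825 · 9.417570e-01 ≈ 19612.0895.
Since α = 1/2 < 1, p = c/n^{1/2} ≫ 1/n is above the triangle threshold p ~ 1/n. Asymptotically E[X] ~ (c³/6)·n^{3(1−α)} = (7³/6)·n^{1.5} → ∞; triangles are abundant w.h.p.

E[X] ≈ 19612.0895; in regime p = Θ(1/n^{1/2}) E[X] diverges (above the triangle threshold p ~ 1/n).


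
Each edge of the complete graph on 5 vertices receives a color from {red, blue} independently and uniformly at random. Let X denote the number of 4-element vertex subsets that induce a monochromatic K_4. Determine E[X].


Let X = Σ_S X_S over the C(5, 4) = 5 subsets S of size 4, where X_S = 1 if the K_4 on S is monochromatic.
For a fixed S, the K_4 on S has C(4, 2) = 6 edges. P[all 6 edges red] = (1/2)^6, and likewise for blue, so P[monochromatic] = 2·(1/2)^6 = 2^{1 − 6} = 1/32.
By linearity: E[X] = C(5, 4) · 2^{1 − 6} = 5 · 1/32 = 5/32.
Numerically: E[X] ≈ 0.15625.

E[X] = C(5,4)·2^(1−C(4,2)) = 5/32 ≈ 0.15625.


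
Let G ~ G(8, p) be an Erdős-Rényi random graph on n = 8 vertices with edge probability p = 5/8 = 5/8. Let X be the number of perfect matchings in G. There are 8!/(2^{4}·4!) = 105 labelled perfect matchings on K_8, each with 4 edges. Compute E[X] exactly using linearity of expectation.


K_8 has 8!/(2^{4}·4!) = 105 labelled perfect matchings.
For each such perfect matching H, let X_H = 1 if all 4 edges of H are present in G. Then P[X_H = 1] = p^{4} = (5/8)^{4} = 625/4096.
By linearity of expectation: E[X] = Σ_H E[X_H] = 105 · p^{4} = 105 · 625/4096 = 65625/4096.
Numerically: E[X] ≈ 16.022.

E[X] = 105 · (5/8)^{4} = 65625/4096 ≈ 16.022.


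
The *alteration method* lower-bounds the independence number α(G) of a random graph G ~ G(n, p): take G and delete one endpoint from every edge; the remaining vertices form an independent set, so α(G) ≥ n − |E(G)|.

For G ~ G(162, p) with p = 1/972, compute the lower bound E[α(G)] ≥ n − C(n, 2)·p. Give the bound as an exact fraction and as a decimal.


E[|E(G)|] = C(162, 2)·p = 13041 · (1/972) = 161/12.
E[α(G)] ≥ n − E[|E(G)|] = 162 − 161/12 = 1783/12.
Numerically: ≈ 148.5833.
(This is only a lower bound; the true E[α(G)] may be larger.)

E[α(G)] ≥ 1783/12 ≈ 148.5833.


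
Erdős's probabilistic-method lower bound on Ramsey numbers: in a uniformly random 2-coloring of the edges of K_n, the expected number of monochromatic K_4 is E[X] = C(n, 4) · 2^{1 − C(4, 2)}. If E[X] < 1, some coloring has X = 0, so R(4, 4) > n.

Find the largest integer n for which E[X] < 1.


We need C(n, 4) · 2^{1 − 6} < 1, i.e. C(n, 4) < 2^{6 − 1} = 32.
Check values of n near the boundary:
  n = 4: C(4, 4) = 1; 1 < 32? YES
  n = 5: C(5, 4) = 5; 5 < 32? YES
  n = 6: C(6, 4) = 15; 15 < 32? YES
  n = 7: C(7, 4) = 35; 35 < 32? NO
  n = 8: C(8, 4) = 70; 70 < 32? NO
The largest n with C(n, 4) < 32 is n = 6 (where E[X] = 15/32 ≈ 0.469). Hence R(4, 4) > 6, i.e. R(4, 4) ≥ 7.

Largest n = 6; hence R(4, 4) > 6.


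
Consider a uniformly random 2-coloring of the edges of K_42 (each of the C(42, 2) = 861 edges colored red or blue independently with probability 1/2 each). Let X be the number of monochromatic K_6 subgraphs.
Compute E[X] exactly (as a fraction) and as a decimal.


Let X = Σ_S X_S over the C(42, 6) = 5245786 subsets S of size 6, where X_S = 1 if the K_6 on S is monochromatic.
For a fixed S, the K_6 on S has C(6, 2) = 15 edges. P[all 15 edges red] = (1/2)^15, and likewise for blue, so P[monochromatic] = 2·(1/2)^15 = 2^{1 − 15} = 1/16384.
By linearity: E[X] = C(42, 6) · 2^{1 − 15} = 5245786 · 1/16384 = 2622893/8192.
Numerically: E[X] ≈ 320.1774.

E[X] = C(42,6)·2^(1−C(6,2)) = 2622893/8192 ≈ 320.1774.


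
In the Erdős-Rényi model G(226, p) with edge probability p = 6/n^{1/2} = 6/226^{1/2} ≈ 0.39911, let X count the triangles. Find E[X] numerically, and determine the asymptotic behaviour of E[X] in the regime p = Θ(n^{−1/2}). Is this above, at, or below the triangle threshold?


Number of potential triangles: C(226, 3) = 1898400.
Each occurs with probability p³ ≈ (0.39911)³ ≈ 6.3575691e-02.
By linearity: E[X] = C(226, 3)·p³ ≈ 1898400 · 6.3575691e-02 ≈ 120692.09269.
Since α = 1/2 < 1, p = c/n^{1/2} ≫ 1/n is above the triangle threshold p ~ 1/n. Asymptotically E[X] ~ (c³/6)·n^{3(1−α)} = (6³/6)·n^{1.5} → ∞; triangles are abundant w.h.p.

E[X] ≈ 120692.09269; in regime p = Θ(1/n^{1/2}) E[X] diverges (above the triangle threshold p ~ 1/n).


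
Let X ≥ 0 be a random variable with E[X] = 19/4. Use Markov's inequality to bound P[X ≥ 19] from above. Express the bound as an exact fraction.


μ = E[X] = 19/4, a = 19.
Markov: P[X ≥ 19] ≤ μ/a = (19/4)/19 = 1/4.
Numerically: ≈ 0.2500.
(Since a = 19 > μ = 4.7500, the bound 1/4 is < 1 and informative.)

P[X ≥ 19] ≤ 1/4 ≈ 0.2500.


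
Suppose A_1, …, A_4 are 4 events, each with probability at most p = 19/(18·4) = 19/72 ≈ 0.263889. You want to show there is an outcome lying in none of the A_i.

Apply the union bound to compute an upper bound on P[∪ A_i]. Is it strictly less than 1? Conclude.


Union bound: P[∪_{i=1}^{4} A_i] ≤ Σ_i P[A_i] ≤ 4·p = 4·(19/72) = 19/18.
Numerically: 19/18 ≈ 1.055556.
Is 19/18 < 1? NO.
Since the bound 19/18 is ≥ 1, the union bound is uninformative here; it does NOT by itself certify existence.

4·p = 19/18 ≈ 1.055556; existence NOT certified by the union bound.


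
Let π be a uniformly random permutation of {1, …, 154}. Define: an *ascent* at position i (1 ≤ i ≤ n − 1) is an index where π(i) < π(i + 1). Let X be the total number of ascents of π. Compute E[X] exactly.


Write X = Σ X_I over i = 1, …, 153, with X_I the indicator of one ascent.
There are 153 indicators.
For each fixed i, the pair (π(i), π(i+1)) is a uniformly random ordered pair of distinct values from {1, …, 154}; by symmetry P[π(i) < π(i+1)] = 1/2.
By linearity: E[X] = 153 · (1/2) = (154 − 1) · (1/2) = 153/2 ≈ 76.500000.

E[X] = 153/2 = 76.500000.


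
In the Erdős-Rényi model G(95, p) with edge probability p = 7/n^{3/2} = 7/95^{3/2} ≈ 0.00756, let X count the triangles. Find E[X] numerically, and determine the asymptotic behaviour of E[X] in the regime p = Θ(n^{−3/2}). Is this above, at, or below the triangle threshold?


Number of potential triangles: C(95, 3) = 138415.
Each occurs with probability p³ ≈ (0.00756)³ ≈ 4.320539e-07.
By linearity: E[X] = C(95, 3)·p³ ≈ 138415 · 4.320539e-07 ≈ 0.0598.
Since α = 3/2 > 1, p = c/n^{3/2} = o(1/n) is below the triangle threshold p ~ 1/n. Asymptotically E[X] ~ (c³/6)·n^{3(1−α)} = (7³/6)·n^{-1.5} → 0, so by Markov's inequality G has no triangles w.h.p.

E[X] ≈ 0.0598; in regime p = Θ(1/n^{3/2}) E[X] tends to 0 (below the triangle threshold p ~ 1/n).


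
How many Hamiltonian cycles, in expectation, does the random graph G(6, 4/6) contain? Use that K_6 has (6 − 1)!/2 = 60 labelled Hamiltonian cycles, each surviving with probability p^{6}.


K_6 has (6 − 1)!/2 = 60 labelled Hamiltonian cycles.
For each such Hamiltonian cycle H, let X_H = 1 if all 6 edges of H are present in G. Then P[X_H = 1] = p^{6} = (2/3)^{6} = 64/729.
By linearity of expectation: E[X] = Σ_H E[X_H] = 60 · p^{6} = 60 · 64/729 = 1280/243.
Numerically: E[X] ≈ 5.26749.

E[X] = 60 · (2/3)^{6} = 1280/243 ≈ 5.26749.


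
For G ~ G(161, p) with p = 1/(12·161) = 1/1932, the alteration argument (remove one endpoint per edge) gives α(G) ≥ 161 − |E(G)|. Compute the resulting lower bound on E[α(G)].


E[|E(G)|] = C(161, 2)·p = 12880 · (1/1932) = 20/3.
E[α(G)] ≥ n − E[|E(G)|] = 161 − 20/3 = 463/3.
Numerically: ≈ 154.333333.
(This is only a lower bound; the true E[α(G)] may be larger.)

E[α(G)] ≥ 463/3 ≈ 154.333333.


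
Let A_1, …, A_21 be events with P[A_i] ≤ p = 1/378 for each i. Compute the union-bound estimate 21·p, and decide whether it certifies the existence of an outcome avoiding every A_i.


Union bound: P[∪_{i=1}^{21} A_i] ≤ Σ_i P[A_i] ≤ 21·p = 21·(1/378) = 1/18.
Numerically: 1/18 ≈ 0.0555556.
Is 1/18 < 1? YES.
Since P[∪ A_i] ≤ 1/18 < 1, the complement has P[∩ A_i^c] ≥ 1 − 1/18 = 17/18 > 0, so some outcome avoids every A_i.

21·p = 1/18 ≈ 0.0555556; existence CERTIFIED by the union bound.


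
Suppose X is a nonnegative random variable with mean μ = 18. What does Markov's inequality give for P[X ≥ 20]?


μ = E[X] = 18, a = 20.
Markov: P[X ≥ 20] ≤ μ/a = (18)/20 = 9/10.
Numerically: ≈ 0.900.
(Since a = 20 > μ = 18.000, the bound 9/10 is < 1 and informative.)

P[X ≥ 20] ≤ 9/10 ≈ 0.900.


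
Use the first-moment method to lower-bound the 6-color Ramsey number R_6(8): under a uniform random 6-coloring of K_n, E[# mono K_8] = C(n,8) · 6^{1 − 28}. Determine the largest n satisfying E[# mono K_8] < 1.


We need C(n, 8) · 6^{1 − 28} < 1, i.e. C(n, 8) < 6^{28 − 1} = 1023490369077469249536.
Check values of n near the boundary:
  n = 1593: C(1593, 8) = 1010555394551193970323; 1010555394551193970323 < 1023490369077469249536? YES
  n = 1594: C(1594, 8) = 1015652773590544255167; 1015652773590544255167 < 1023490369077469249536? YES
  n = 1595: C(1595, 8) = 1020772636343363633895; 1020772636343363633895 < 1023490369077469249536? YES
  n = 1596: C(1596, 8) = 1025915067760710553965; 1025915067760710553965 < 1023490369077469249536? NO
  n = 1597: C(1597, 8) = 1031080153060953275445; 1031080153060953275445 < 1023490369077469249536? NO
  n = 1598: C(1598, 8) = 1036267977730442348529; 1036267977730442348529 < 1023490369077469249536? NO
The largest n with C(n, 8) < 1023490369077469249536 is n = 1595 (where E[X] = 113419181815929292655/113721152119718805504 ≈ 0.997345). Hence R_6(8) > 1595, i.e. R_6(8) ≥ 1596.

Largest n = 1595; hence R_6(8) > 1595.
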